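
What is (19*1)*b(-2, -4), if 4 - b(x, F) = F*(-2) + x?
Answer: -38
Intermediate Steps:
b(x, F) = 4 - x + 2*F (b(x, F) = 4 - (F*(-2) + x) = 4 - (-2*F + x) = 4 - (x - 2*F) = 4 + (-x + 2*F) = 4 - x + 2*F)
(19*1)*b(-2, -4) = (19*1)*(4 - 1*(-2) + 2*(-4)) = 19*(4 + 2 - 8) = 19*(-2) = -38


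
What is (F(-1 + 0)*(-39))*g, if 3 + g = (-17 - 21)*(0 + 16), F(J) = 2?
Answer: 47658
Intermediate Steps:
g = -611 (g = -3 + (-17 - 21)*(0 + 16) = -3 - 38*16 = -3 - 608 = -611)
(F(-1 + 0)*(-39))*g = (2*(-39))*(-611) = -78*(-611) = 47658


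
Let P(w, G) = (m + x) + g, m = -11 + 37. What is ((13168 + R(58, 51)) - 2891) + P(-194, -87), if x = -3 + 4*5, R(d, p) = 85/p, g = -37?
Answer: 30854/3 ≈ 10285.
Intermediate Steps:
m = 26
x = 17 (x = -3 + 20 = 17)
P(w, G) = 6 (P(w, G) = (26 + 17) - 37 = 43 - 37 = 6)
((13168 + R(58, 51)) - 2891) + P(-194, -87) = ((13168 + 85/51) - 2891) + 6 = ((13168 + 85*(1/51)) - 2891) + 6 = ((13168 + 5/3) - 2891) + 6 = (39509/3 - 2891) + 6 = 30836/3 + 6 = 30854/3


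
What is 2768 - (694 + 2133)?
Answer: -59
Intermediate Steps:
2768 - (694 + 2133) = 2768 - 1*2827 = 2768 - 2827 = -59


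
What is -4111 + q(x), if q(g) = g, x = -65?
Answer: -4176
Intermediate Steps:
-4111 + q(x) = -4111 - 65 = -4176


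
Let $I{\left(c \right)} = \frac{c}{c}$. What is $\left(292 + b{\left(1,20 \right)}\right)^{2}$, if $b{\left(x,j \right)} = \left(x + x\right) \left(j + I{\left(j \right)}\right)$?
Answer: $111556$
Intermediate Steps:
$I{\left(c \right)} = 1$
$b{\left(x,j \right)} = 2 x \left(1 + j\right)$ ($b{\left(x,j \right)} = \left(x + x\right) \left(j + 1\right) = 2 x \left(1 + j\right)$)
$\left(292 + b{\left(1,20 \right)}\right)^{2} = \left(292 + 2 \cdot 1 \left(1 + 20\right)\right)^{2} = \left(292 + 2 \cdot 1 \cdot 21\right)^{2} = \left(292 + 42\right)^{2} = 334^{2} = 111556$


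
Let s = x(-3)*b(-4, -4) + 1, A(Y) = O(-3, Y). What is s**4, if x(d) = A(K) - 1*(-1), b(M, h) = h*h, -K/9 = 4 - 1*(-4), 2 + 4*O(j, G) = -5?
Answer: 14641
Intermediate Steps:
O(j, G) = -7/4 (O(j, G) = -1/2 + (1/4)*(-5) = -1/2 - 5/4 = -7/4)
K = -72 (K = -9*(4 - 1*(-4)) = -9*(4 + 4) = -9*8 = -72)
b(M, h) = h**2
A(Y) = -7/4
x(d) = -3/4 (x(d) = -7/4 - 1*(-1) = -7/4 + 1 = -3/4)
s = -11 (s = -3/4*(-4)**2 + 1 = -3/4*16 + 1 = -12 + 1 = -11)
s**4 = (-11)**4 = 14641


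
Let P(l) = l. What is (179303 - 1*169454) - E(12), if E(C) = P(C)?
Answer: 9837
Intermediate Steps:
E(C) = C
(179303 - 1*169454) - E(12) = (179303 - 1*169454) - 1*12 = (179303 - 169454) - 12 = 9849 - 12 = 9837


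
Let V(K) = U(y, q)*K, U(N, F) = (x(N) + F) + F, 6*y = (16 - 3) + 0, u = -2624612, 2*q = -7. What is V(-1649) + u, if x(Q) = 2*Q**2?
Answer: -47313923/18 ≈ -2.6286e+6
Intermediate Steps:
q = -7/2 (q = (1/2)*(-7) = -7/2 ≈ -3.5000)
y = 13/6 (y = ((16 - 3) + 0)/6 = (13 + 0)/6 = (1/6)*13 = 13/6 ≈ 2.1667)
U(N, F) = 2*F + 2*N**2 (U(N, F) = (2*N**2 + F) + F = (F + 2*N**2) + F = 2*F + 2*N**2)
V(K) = 43*K/18 (V(K) = (2*(-7/2) + 2*(13/6)**2)*K = (-7 + 2*(169/36))*K = (-7 + 169/18)*K = 43*K/18)
V(-1649) + u = (43/18)*(-1649) - 2624612 = -70907/18 - 2624612 = -47313923/18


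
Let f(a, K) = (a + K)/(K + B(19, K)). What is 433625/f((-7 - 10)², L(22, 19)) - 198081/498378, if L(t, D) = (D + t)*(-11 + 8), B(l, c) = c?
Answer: -8860481050491/13788458 ≈ -6.4260e+5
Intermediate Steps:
L(t, D) = -3*D - 3*t (L(t, D) = (D + t)*(-3) = -3*D - 3*t)
f(a, K) = (K + a)/(2*K) (f(a, K) = (a + K)/(K + K) = (K + a)/((2*K)) = (K + a)*(1/(2*K)) = (K + a)/(2*K))
433625/f((-7 - 10)², L(22, 19)) - 198081/498378 = 433625/((((-3*19 - 3*22) + (-7 - 10)²)/(2*(-3*19 - 3*22)))) - 198081/498378 = 433625/((((-57 - 66) + (-17)²)/(2*(-57 - 66)))) - 198081*1/498378 = 433625/(((½)*(-123 + 289)/(-123))) - 66027/166126 = 433625/(((½)*(-1/123)*166)) - 66027/166126 = 433625/(-83/123) - 66027/166126 = 433625*(-123/83) - 66027/166126 = -53335875/83 - 66027/166126 = -8860481050491/13788458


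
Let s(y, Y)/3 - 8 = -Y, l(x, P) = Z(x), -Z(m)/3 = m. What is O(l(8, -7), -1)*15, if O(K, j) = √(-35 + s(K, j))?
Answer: 30*I*√2 ≈ 42.426*I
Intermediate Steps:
Z(m) = -3*m
l(x, P) = -3*x
s(y, Y) = 24 - 3*Y (s(y, Y) = 24 + 3*(-Y) = 24 - 3*Y)
O(K, j) = √(-11 - 3*j) (O(K, j) = √(-35 + (24 - 3*j)) = √(-11 - 3*j))
O(l(8, -7), -1)*15 = √(-11 - 3*(-1))*15 = √(-11 + 3)*15 = √(-8)*15 = (2*I*√2)*15 = 30*I*√2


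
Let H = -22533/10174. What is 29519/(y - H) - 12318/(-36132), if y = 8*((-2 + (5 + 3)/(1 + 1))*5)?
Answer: 1810282252741/5037119966 ≈ 359.39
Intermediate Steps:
H = -22533/10174 (H = -22533*1/10174 = -22533/10174 ≈ -2.2148)
y = 80 (y = 8*((-2 + 8/2)*5) = 8*((-2 + 8*(1/2))*5) = 8*((-2 + 4)*5) = 8*(2*5) = 8*10 = 80)
29519/(y - H) - 12318/(-36132) = 29519/(80 - 1*(-22533/10174)) - 12318/(-36132) = 29519/(80 + 22533/10174) - 12318*(-1/36132) = 29519/(836453/10174) + 2053/6022 = 29519*(10174/836453) + 2053/6022 = 300326306/836453 + 2053/6022 = 1810282252741/5037119966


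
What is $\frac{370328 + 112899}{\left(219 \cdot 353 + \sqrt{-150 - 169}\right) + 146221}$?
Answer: $\frac{108014764856}{49964767103} - \frac{483227 i \sqrt{319}}{49964767103} \approx 2.1618 - 0.00017274 i$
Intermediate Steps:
$\frac{370328 + 112899}{\left(219 \cdot 353 + \sqrt{-150 - 169}\right) + 146221} = \frac{483227}{\left(77307 + \sqrt{-150 - 169}\right) + 146221} = \frac{483227}{\left(77307 + \sqrt{-319}\right) + 146221} = \frac{483227}{\left(77307 + i \sqrt{319}\right) + 146221} = \frac{483227}{223528 + i \sqrt{319}}$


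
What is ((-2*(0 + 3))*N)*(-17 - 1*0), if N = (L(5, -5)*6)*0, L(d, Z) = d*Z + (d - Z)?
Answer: 0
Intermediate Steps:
L(d, Z) = d - Z + Z*d (L(d, Z) = Z*d + (d - Z) = d - Z + Z*d)
N = 0 (N = ((5 - 1*(-5) - 5*5)*6)*0 = ((5 + 5 - 25)*6)*0 = -15*6*0 = -90*0 = 0)
((-2*(0 + 3))*N)*(-17 - 1*0) = (-2*(0 + 3)*0)*(-17 - 1*0) = (-2*3*0)*(-17 + 0) = -6*0*(-17) = 0*(-17) = 0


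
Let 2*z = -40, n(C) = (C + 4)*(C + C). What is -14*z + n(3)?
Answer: 322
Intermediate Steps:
n(C) = 2*C*(4 + C) (n(C) = (4 + C)*(2*C) = 2*C*(4 + C))
z = -20 (z = (½)*(-40) = -20)
-14*z + n(3) = -14*(-20) + 2*3*(4 + 3) = 280 + 2*3*7 = 280 + 42 = 322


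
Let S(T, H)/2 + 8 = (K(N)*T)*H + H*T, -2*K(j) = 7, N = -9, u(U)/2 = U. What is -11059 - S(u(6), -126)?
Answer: -18603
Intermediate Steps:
u(U) = 2*U
K(j) = -7/2 (K(j) = -½*7 = -7/2)
S(T, H) = -16 - 5*H*T (S(T, H) = -16 + 2*((-7*T/2)*H + H*T) = -16 + 2*(-7*H*T/2 + H*T) = -16 + 2*(-5*H*T/2) = -16 - 5*H*T)
-11059 - S(u(6), -126) = -11059 - (-16 - 5*(-126)*2*6) = -11059 - (-16 - 5*(-126)*12) = -11059 - (-16 + 7560) = -11059 - 1*7544 = -11059 - 7544 = -18603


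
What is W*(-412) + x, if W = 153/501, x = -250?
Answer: -62762/167 ≈ -375.82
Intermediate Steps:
W = 51/167 (W = 153*(1/501) = 51/167 ≈ 0.30539)
W*(-412) + x = (51/167)*(-412) - 250 = -21012/167 - 250 = -62762/167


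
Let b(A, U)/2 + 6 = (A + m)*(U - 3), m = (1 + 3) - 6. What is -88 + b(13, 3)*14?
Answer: -256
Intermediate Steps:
m = -2 (m = 4 - 6 = -2)
b(A, U) = -12 + 2*(-3 + U)*(-2 + A) (b(A, U) = -12 + 2*((A - 2)*(U - 3)) = -12 + 2*((-2 + A)*(-3 + U)) = -12 + 2*((-3 + U)*(-2 + A)) = -12 + 2*(-3 + U)*(-2 + A))
-88 + b(13, 3)*14 = -88 + (-6*13 - 4*3 + 2*13*3)*14 = -88 + (-78 - 12 + 78)*14 = -88 - 12*14 = -88 - 168 = -256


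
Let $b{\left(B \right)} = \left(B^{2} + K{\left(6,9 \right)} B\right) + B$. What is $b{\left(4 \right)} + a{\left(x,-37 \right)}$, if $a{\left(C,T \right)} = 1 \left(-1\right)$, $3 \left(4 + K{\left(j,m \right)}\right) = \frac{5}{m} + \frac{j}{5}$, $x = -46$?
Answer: $\frac{721}{135} \approx 5.3407$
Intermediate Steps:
$K{\left(j,m \right)} = -4 + \frac{j}{15} + \frac{5}{3 m}$ ($K{\left(j,m \right)} = -4 + \frac{\frac{5}{m} + \frac{j}{5}}{3} = -4 + \left(\frac{j}{15} + \frac{5}{3 m}\right) = -4 + \frac{j}{15} + \frac{5}{3 m}$)
$a{\left(C,T \right)} = -1$
$b{\left(B \right)} = B^{2} - \frac{326 B}{135}$ ($b{\left(B \right)} = \left(B^{2} + \frac{25 + 9 \left(-60 + 6\right)}{15 \cdot 9} B\right) + B = \left(B^{2} + \frac{1}{15} \cdot \frac{1}{9} \left(25 + 9 \left(-54\right)\right) B\right) + B = \left(B^{2} + \frac{1}{15} \cdot \frac{1}{9} \left(25 - 486\right) B\right) + B = \left(B^{2} + \frac{1}{15} \cdot \frac{1}{9} \left(-461\right) B\right) + B = \left(B^{2} - \frac{461 B}{135}\right) + B = B^{2} - \frac{326 B}{135}$)
$b{\left(4 \right)} + a{\left(x,-37 \right)} = \frac{1}{135} \cdot 4 \left(-326 + 135 \cdot 4\right) - 1 = \frac{1}{135} \cdot 4 \left(-326 + 540\right) - 1 = \frac{1}{135} \cdot 4 \cdot 214 - 1 = \frac{856}{135} - 1 = \frac{721}{135}$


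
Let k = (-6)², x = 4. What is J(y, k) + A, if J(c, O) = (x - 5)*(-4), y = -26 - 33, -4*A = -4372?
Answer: 1097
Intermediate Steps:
A = 1093 (A = -¼*(-4372) = 1093)
k = 36
y = -59
J(c, O) = 4 (J(c, O) = (4 - 5)*(-4) = -1*(-4) = 4)
J(y, k) + A = 4 + 1093 = 1097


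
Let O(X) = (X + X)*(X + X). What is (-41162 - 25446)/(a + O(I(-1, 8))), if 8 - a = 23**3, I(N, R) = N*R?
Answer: 66608/11903 ≈ 5.5959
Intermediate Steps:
O(X) = 4*X**2 (O(X) = (2*X)*(2*X) = 4*X**2)
a = -12159 (a = 8 - 1*23**3 = 8 - 1*12167 = 8 - 12167 = -12159)
(-41162 - 25446)/(a + O(I(-1, 8))) = (-41162 - 25446)/(-12159 + 4*(-1*8)**2) = -66608/(-12159 + 4*(-8)**2) = -66608/(-12159 + 4*64) = -66608/(-12159 + 256) = -66608/(-11903) = -66608*(-1/11903) = 66608/11903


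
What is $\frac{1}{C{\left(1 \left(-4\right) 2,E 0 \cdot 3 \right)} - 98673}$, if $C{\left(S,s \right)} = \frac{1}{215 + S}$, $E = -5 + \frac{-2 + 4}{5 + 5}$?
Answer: $- \frac{207}{20425310} \approx -1.0134 \cdot 10^{-5}$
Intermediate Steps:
$E = - \frac{24}{5}$ ($E = -5 + \frac{2}{10} = -5 + 2 \cdot \frac{1}{10} = -5 + \frac{1}{5} = - \frac{24}{5} \approx -4.8$)
$\frac{1}{C{\left(1 \left(-4\right) 2,E 0 \cdot 3 \right)} - 98673} = \frac{1}{\frac{1}{215 + 1 \left(-4\right) 2} - 98673} = \frac{1}{\frac{1}{215 - 8} - 98673} = \frac{1}{\frac{1}{207} - 98673} = \frac{1}{- \frac{20425310}{207}} = - \frac{207}{20425310}$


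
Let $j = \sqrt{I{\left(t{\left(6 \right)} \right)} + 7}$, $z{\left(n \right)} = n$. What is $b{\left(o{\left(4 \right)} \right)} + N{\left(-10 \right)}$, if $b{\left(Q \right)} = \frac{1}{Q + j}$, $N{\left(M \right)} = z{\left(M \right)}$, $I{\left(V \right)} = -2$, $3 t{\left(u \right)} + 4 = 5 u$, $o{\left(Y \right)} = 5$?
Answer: $- \frac{39}{4} - \frac{\sqrt{5}}{20} \approx -9.8618$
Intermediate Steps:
$t{\left(u \right)} = - \frac{4}{3} + \frac{5 u}{3}$
$N{\left(M \right)} = M$
$j = \sqrt{5}$ ($j = \sqrt{-2 + 7} = \sqrt{5} \approx 2.2361$)
$b{\left(Q \right)} = \frac{1}{Q + \sqrt{5}}$
$b{\left(o{\left(4 \right)} \right)} + N{\left(-10 \right)} = \frac{1}{5 + \sqrt{5}} - 10 = -10 + \frac{1}{5 + \sqrt{5}}$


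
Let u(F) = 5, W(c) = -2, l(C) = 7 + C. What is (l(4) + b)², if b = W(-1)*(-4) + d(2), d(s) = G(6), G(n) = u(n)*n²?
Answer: 39601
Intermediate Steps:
G(n) = 5*n²
d(s) = 180 (d(s) = 5*6² = 5*36 = 180)
b = 188 (b = -2*(-4) + 180 = 8 + 180 = 188)
(l(4) + b)² = ((7 + 4) + 188)² = (11 + 188)² = 199² = 39601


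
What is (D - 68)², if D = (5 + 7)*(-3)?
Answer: 10816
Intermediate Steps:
D = -36 (D = 12*(-3) = -36)
(D - 68)² = (-36 - 68)² = (-104)² = 10816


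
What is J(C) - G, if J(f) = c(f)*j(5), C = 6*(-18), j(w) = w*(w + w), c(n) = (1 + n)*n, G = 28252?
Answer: 549548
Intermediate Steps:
c(n) = n*(1 + n)
j(w) = 2*w² (j(w) = w*(2*w) = 2*w²)
C = -108
J(f) = 50*f*(1 + f) (J(f) = (f*(1 + f))*(2*5²) = (f*(1 + f))*(2*25) = (f*(1 + f))*50 = 50*f*(1 + f))
J(C) - G = 50*(-108)*(1 - 108) - 1*28252 = 50*(-108)*(-107) - 28252 = 577800 - 28252 = 549548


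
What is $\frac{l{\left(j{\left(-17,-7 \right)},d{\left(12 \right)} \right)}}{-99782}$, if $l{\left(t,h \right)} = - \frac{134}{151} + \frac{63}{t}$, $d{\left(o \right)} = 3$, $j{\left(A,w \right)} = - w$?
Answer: $- \frac{1225}{15067082} \approx -8.1303 \cdot 10^{-5}$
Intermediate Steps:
$l{\left(t,h \right)} = - \frac{134}{151} + \frac{63}{t}$ ($l{\left(t,h \right)} = \left(-134\right) \frac{1}{151} + \frac{63}{t} = - \frac{134}{151} + \frac{63}{t}$)
$\frac{l{\left(j{\left(-17,-7 \right)},d{\left(12 \right)} \right)}}{-99782} = \frac{- \frac{134}{151} + \frac{63}{\left(-1\right) \left(-7\right)}}{-99782} = \left(- \frac{134}{151} + \frac{63}{7}\right) \left(- \frac{1}{99782}\right) = \left(- \frac{134}{151} + 63 \cdot \frac{1}{7}\right) \left(- \frac{1}{99782}\right) = \left(- \frac{134}{151} + 9\right) \left(- \frac{1}{99782}\right) = \frac{1225}{151} \left(- \frac{1}{99782}\right) = - \frac{1225}{15067082}$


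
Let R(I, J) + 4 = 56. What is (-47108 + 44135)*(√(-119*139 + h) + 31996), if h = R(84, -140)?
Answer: -95124108 - 2973*I*√16489 ≈ -9.5124e+7 - 3.8176e+5*I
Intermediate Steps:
R(I, J) = 52 (R(I, J) = -4 + 56 = 52)
h = 52
(-47108 + 44135)*(√(-119*139 + h) + 31996) = (-47108 + 44135)*(√(-119*139 + 52) + 31996) = -2973*(√(-16541 + 52) + 31996) = -2973*(√(-16489) + 31996) = -2973*(I*√16489 + 31996) = -2973*(31996 + I*√16489) = -95124108 - 2973*I*√16489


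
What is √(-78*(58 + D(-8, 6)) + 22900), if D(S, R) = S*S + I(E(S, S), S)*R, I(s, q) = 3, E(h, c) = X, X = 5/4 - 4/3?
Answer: 2*√2995 ≈ 109.45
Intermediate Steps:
X = -1/12 (X = 5*(¼) - 4*⅓ = 5/4 - 4/3 = -1/12 ≈ -0.083333)
E(h, c) = -1/12
D(S, R) = S² + 3*R (D(S, R) = S*S + 3*R = S² + 3*R)
√(-78*(58 + D(-8, 6)) + 22900) = √(-78*(58 + ((-8)² + 3*6)) + 22900) = √(-78*(58 + (64 + 18)) + 22900) = √(-78*(58 + 82) + 22900) = √(-78*140 + 22900) = √(-10920 + 22900) = √11980 = 2*√2995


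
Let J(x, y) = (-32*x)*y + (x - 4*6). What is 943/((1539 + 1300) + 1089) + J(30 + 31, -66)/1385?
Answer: 507503487/5440280 ≈ 93.286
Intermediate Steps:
J(x, y) = -24 + x - 32*x*y (J(x, y) = -32*x*y + (x - 24) = -32*x*y + (-24 + x) = -24 + x - 32*x*y)
943/((1539 + 1300) + 1089) + J(30 + 31, -66)/1385 = 943/((1539 + 1300) + 1089) + (-24 + (30 + 31) - 32*(30 + 31)*(-66))/1385 = 943/(2839 + 1089) + (-24 + 61 - 32*61*(-66))*(1/1385) = 943/3928 + (-24 + 61 + 128832)*(1/1385) = 943*(1/3928) + 128869*(1/1385) = 943/3928 + 128869/1385 = 507503487/5440280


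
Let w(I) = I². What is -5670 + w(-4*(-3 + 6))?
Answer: -5526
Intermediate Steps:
-5670 + w(-4*(-3 + 6)) = -5670 + (-4*(-3 + 6))² = -5670 + (-4*3)² = -5670 + (-12)² = -5670 + 144 = -5526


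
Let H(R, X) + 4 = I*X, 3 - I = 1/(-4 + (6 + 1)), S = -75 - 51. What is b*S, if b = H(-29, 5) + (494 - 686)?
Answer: 23016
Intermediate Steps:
S = -126
I = 8/3 (I = 3 - 1/(-4 + (6 + 1)) = 3 - 1/(-4 + 7) = 3 - 1/3 = 3 - 1*⅓ = 3 - ⅓ = 8/3 ≈ 2.6667)
H(R, X) = -4 + 8*X/3
b = -548/3 (b = (-4 + (8/3)*5) + (494 - 686) = (-4 + 40/3) - 192 = 28/3 - 192 = -548/3 ≈ -182.67)
b*S = -548/3*(-126) = 23016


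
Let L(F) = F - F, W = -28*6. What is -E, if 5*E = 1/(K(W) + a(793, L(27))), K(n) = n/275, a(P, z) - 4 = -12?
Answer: 55/2368 ≈ 0.023226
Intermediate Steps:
W = -168
L(F) = 0
a(P, z) = -8 (a(P, z) = 4 - 12 = -8)
K(n) = n/275 (K(n) = n*(1/275) = n/275)
E = -55/2368 (E = 1/(5*((1/275)*(-168) - 8)) = 1/(5*(-168/275 - 8)) = 1/(5*(-2368/275)) = (⅕)*(-275/2368) = -55/2368 ≈ -0.023226)
-E = -1*(-55/2368) = 55/2368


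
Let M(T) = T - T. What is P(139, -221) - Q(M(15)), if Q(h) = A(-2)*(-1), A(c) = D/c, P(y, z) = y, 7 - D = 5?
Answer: 138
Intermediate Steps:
D = 2 (D = 7 - 1*5 = 7 - 5 = 2)
M(T) = 0
A(c) = 2/c
Q(h) = 1 (Q(h) = (2/(-2))*(-1) = (2*(-1/2))*(-1) = -1*(-1) = 1)
P(139, -221) - Q(M(15)) = 139 - 1*1 = 139 - 1 = 138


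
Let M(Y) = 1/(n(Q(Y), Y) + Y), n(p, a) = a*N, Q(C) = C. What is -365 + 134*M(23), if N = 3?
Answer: -16723/46 ≈ -363.54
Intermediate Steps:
n(p, a) = 3*a (n(p, a) = a*3 = 3*a)
M(Y) = 1/(4*Y) (M(Y) = 1/(3*Y + Y) = 1/(4*Y))
-365 + 134*M(23) = -365 + 134*((¼)/23) = -365 + 134*((¼)*(1/23)) = -365 + 134*(1/92) = -365 + 67/46 = -16723/46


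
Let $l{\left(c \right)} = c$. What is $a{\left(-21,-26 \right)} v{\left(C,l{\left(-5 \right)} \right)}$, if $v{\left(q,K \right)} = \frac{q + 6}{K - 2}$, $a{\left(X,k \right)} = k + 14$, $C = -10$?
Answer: $- \frac{48}{7} \approx -6.8571$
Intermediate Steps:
$a{\left(X,k \right)} = 14 + k$
$v{\left(q,K \right)} = \frac{6 + q}{-2 + K}$
$a{\left(-21,-26 \right)} v{\left(C,l{\left(-5 \right)} \right)} = \left(14 - 26\right) \frac{6 - 10}{-2 - 5} = - 12 \frac{1}{-7} \left(-4\right) = - 12 \left(\left(- \frac{1}{7}\right) \left(-4\right)\right) = \left(-12\right) \frac{4}{7} = - \frac{48}{7}$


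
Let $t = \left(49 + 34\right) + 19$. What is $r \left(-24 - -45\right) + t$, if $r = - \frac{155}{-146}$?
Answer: $\frac{18147}{146} \approx 124.29$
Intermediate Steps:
$t = 102$ ($t = 83 + 19 = 102$)
$r = \frac{155}{146}$ ($r = \left(-155\right) \left(- \frac{1}{146}\right) = \frac{155}{146} \approx 1.0616$)
$r \left(-24 - -45\right) + t = \frac{155 \left(-24 - -45\right)}{146} + 102 = \frac{155 \left(-24 + 45\right)}{146} + 102 = \frac{155}{146} \cdot 21 + 102 = \frac{3255}{146} + 102 = \frac{18147}{146}$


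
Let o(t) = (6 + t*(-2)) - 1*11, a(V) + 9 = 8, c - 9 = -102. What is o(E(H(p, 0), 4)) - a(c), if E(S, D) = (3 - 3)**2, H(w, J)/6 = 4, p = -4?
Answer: -4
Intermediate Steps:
H(w, J) = 24 (H(w, J) = 6*4 = 24)
E(S, D) = 0 (E(S, D) = 0**2 = 0)
c = -93 (c = 9 - 102 = -93)
a(V) = -1 (a(V) = -9 + 8 = -1)
o(t) = -5 - 2*t (o(t) = (6 - 2*t) - 11 = -5 - 2*t)
o(E(H(p, 0), 4)) - a(c) = (-5 - 2*0) - 1*(-1) = (-5 + 0) + 1 = -5 + 1 = -4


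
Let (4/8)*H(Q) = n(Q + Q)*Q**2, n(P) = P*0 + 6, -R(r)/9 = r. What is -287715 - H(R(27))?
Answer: -996303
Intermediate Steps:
R(r) = -9*r
n(P) = 6 (n(P) = 0 + 6 = 6)
H(Q) = 12*Q**2 (H(Q) = 2*(6*Q**2) = 12*Q**2)
-287715 - H(R(27)) = -287715 - 12*(-9*27)**2 = -287715 - 12*(-243)**2 = -287715 - 12*59049 = -287715 - 1*708588 = -287715 - 708588 = -996303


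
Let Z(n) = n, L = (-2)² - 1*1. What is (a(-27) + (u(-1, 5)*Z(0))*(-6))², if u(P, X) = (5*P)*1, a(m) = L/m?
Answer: 1/81 ≈ 0.012346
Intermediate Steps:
L = 3 (L = 4 - 1 = 3)
a(m) = 3/m
u(P, X) = 5*P
(a(-27) + (u(-1, 5)*Z(0))*(-6))² = (3/(-27) + ((5*(-1))*0)*(-6))² = (3*(-1/27) - 5*0*(-6))² = (-⅑ + 0*(-6))² = (-⅑ + 0)² = (-⅑)² = 1/81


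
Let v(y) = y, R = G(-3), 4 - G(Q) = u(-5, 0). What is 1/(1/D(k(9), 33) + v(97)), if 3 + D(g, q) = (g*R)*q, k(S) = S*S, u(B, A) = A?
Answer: 10689/1036834 ≈ 0.010309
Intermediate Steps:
G(Q) = 4 (G(Q) = 4 - 1*0 = 4 + 0 = 4)
R = 4
k(S) = S**2
D(g, q) = -3 + 4*g*q (D(g, q) = -3 + (g*4)*q = -3 + (4*g)*q = -3 + 4*g*q)
1/(1/D(k(9), 33) + v(97)) = 1/(1/(-3 + 4*9**2*33) + 97) = 1/(1/(-3 + 4*81*33) + 97) = 1/(1/(-3 + 10692) + 97) = 1/(1/10689 + 97) = 1/(1036834/10689) = 10689/1036834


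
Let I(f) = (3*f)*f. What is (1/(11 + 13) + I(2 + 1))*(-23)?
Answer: -14927/24 ≈ -621.96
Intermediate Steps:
I(f) = 3*f²
(1/(11 + 13) + I(2 + 1))*(-23) = (1/(11 + 13) + 3*(2 + 1)²)*(-23) = (1/24 + 3*3²)*(-23) = (1/24 + 3*9)*(-23) = (1/24 + 27)*(-23) = (649/24)*(-23) = -14927/24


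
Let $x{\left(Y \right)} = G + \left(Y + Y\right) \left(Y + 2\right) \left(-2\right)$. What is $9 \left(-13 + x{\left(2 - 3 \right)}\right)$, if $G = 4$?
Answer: $-45$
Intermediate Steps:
$x{\left(Y \right)} = 4 - 4 Y \left(2 + Y\right)$ ($x{\left(Y \right)} = 4 + \left(Y + Y\right) \left(Y + 2\right) \left(-2\right) = 4 + 2 Y \left(2 + Y\right) \left(-2\right) = 4 - 4 Y \left(2 + Y\right)$)
$9 \left(-13 + x{\left(2 - 3 \right)}\right) = 9 \left(-13 - \left(-4 + 4 \left(2 - 3\right)^{2} + 8 \left(2 - 3\right)\right)\right) = 9 \left(-13 - \left(-12 + 4\right)\right) = 9 \left(-13 + \left(4 + 8 - 4\right)\right) = 9 \left(-13 + 8\right) = 9 \left(-5\right) = -45$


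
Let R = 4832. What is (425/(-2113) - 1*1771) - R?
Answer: -13952564/2113 ≈ -6603.2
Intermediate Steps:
(425/(-2113) - 1*1771) - R = (425/(-2113) - 1*1771) - 1*4832 = (425*(-1/2113) - 1771) - 4832 = (-425/2113 - 1771) - 4832 = -3742548/2113 - 4832 = -13952564/2113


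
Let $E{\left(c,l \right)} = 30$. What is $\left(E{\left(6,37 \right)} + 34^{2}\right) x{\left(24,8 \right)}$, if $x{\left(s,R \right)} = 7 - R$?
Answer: $-1186$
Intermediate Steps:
$\left(E{\left(6,37 \right)} + 34^{2}\right) x{\left(24,8 \right)} = \left(30 + 34^{2}\right) \left(7 - 8\right) = \left(30 + 1156\right) \left(7 - 8\right) = 1186 \left(-1\right) = -1186$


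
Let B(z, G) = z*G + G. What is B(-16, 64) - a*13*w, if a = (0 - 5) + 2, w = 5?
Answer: -765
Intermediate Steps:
B(z, G) = G + G*z (B(z, G) = G*z + G = G + G*z)
a = -3 (a = -5 + 2 = -3)
B(-16, 64) - a*13*w = 64*(1 - 16) - (-3*13)*5 = 64*(-15) - (-39)*5 = -960 - 1*(-195) = -960 + 195 = -765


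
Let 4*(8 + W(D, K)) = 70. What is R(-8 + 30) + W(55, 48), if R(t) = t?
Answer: 63/2 ≈ 31.500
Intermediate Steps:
W(D, K) = 19/2 (W(D, K) = -8 + (¼)*70 = -8 + 35/2 = 19/2)
R(-8 + 30) + W(55, 48) = (-8 + 30) + 19/2 = 22 + 19/2 = 63/2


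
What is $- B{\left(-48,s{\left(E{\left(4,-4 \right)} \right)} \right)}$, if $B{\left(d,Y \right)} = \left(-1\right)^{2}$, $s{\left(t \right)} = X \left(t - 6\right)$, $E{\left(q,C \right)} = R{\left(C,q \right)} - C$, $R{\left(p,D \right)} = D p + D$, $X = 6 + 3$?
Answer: $-1$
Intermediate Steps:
$X = 9$
$R{\left(p,D \right)} = D + D p$
$E{\left(q,C \right)} = - C + q \left(1 + C\right)$ ($E{\left(q,C \right)} = q \left(1 + C\right) - C = - C + q \left(1 + C\right)$)
$s{\left(t \right)} = -54 + 9 t$ ($s{\left(t \right)} = 9 \left(t - 6\right) = 9 \left(-6 + t\right) = -54 + 9 t$)
$B{\left(d,Y \right)} = 1$
$- B{\left(-48,s{\left(E{\left(4,-4 \right)} \right)} \right)} = \left(-1\right) 1 = -1$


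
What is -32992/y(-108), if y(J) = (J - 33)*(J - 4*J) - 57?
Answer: 32992/45741 ≈ 0.72128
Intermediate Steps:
y(J) = -57 - 3*J*(-33 + J) (y(J) = (-33 + J)*(-3*J) - 57 = -3*J*(-33 + J) - 57 = -57 - 3*J*(-33 + J))
-32992/y(-108) = -32992/(-57 - 3*(-108)**2 + 99*(-108)) = -32992/(-57 - 3*11664 - 10692) = -32992/(-57 - 34992 - 10692) = -32992/(-45741) = -32992*(-1/45741) = 32992/45741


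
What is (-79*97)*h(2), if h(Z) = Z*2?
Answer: -30652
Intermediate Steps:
h(Z) = 2*Z
(-79*97)*h(2) = (-79*97)*(2*2) = -7663*4 = -30652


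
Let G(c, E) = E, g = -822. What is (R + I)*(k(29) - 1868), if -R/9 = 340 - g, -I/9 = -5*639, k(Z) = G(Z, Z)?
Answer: -33648183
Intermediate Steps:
k(Z) = Z
I = 28755 (I = -(-45)*639 = -9*(-3195) = 28755)
R = -10458 (R = -9*(340 - 1*(-822)) = -9*(340 + 822) = -9*1162 = -10458)
(R + I)*(k(29) - 1868) = (-10458 + 28755)*(29 - 1868) = 18297*(-1839) = -33648183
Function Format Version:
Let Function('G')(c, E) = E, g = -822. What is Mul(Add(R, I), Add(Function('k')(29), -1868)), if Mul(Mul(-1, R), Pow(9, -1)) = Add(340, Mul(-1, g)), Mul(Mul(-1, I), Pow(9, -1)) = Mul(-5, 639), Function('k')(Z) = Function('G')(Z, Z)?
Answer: -33648183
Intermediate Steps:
Function('k')(Z) = Z
I = 28755 (I = Mul(-9, Mul(-5, 639)) = Mul(-9, -3195) = 28755)
R = -10458 (R = Mul(-9, Add(340, Mul(-1, -822))) = Mul(-9, Add(340, 822)) = Mul(-9, 1162) = -10458)
Mul(Add(R, I), Add(Function('k')(29), -1868)) = Mul(Add(-10458, 28755), Add(29, -1868)) = Mul(18297, -1839) = -33648183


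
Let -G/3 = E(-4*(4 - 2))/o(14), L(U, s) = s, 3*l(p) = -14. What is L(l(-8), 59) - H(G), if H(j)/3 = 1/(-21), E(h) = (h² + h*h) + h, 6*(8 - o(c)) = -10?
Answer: 414/7 ≈ 59.143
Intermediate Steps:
o(c) = 29/3 (o(c) = 8 - ⅙*(-10) = 8 + 5/3 = 29/3)
E(h) = h + 2*h² (E(h) = (h² + h²) + h = 2*h² + h = h + 2*h²)
l(p) = -14/3 (l(p) = (⅓)*(-14) = -14/3)
G = -1080/29 (G = -3*(-4*(4 - 2))*(1 + 2*(-4*(4 - 2)))/29/3 = -3*(-4*2)*(1 + 2*(-4*2))*3/29 = -3*(-8*(1 + 2*(-8)))*3/29 = -3*(-8*(1 - 16))*3/29 = -3*(-8*(-15))*3/29 = -360*3/29 = -3*360/29 = -1080/29 ≈ -37.241)
H(j) = -⅐ (H(j) = 3/(-21) = 3*(-1/21) = -⅐)
L(l(-8), 59) - H(G) = 59 - 1*(-⅐) = 59 + ⅐ = 414/7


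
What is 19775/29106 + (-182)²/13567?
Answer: 176056367/56411586 ≈ 3.1209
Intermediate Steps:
19775/29106 + (-182)²/13567 = 19775*(1/29106) + 33124*(1/13567) = 2825/4158 + 33124/13567 = 176056367/56411586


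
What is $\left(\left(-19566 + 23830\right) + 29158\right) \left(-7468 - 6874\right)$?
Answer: $-479338324$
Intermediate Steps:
$\left(\left(-19566 + 23830\right) + 29158\right) \left(-7468 - 6874\right) = \left(4264 + 29158\right) \left(-14342\right) = 33422 \left(-14342\right) = -479338324$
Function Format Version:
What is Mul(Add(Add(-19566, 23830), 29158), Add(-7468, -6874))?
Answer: -479338324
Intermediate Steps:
Mul(Add(Add(-19566, 23830), 29158), Add(-7468, -6874)) = Mul(Add(4264, 29158), -14342) = Mul(33422, -14342) = -479338324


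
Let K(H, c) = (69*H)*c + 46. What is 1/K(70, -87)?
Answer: -1/420164 ≈ -2.3800e-6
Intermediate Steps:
K(H, c) = 46 + 69*H*c (K(H, c) = 69*H*c + 46 = 46 + 69*H*c)
1/K(70, -87) = 1/(46 + 69*70*(-87)) = 1/(46 - 420210) = 1/(-420164) = -1/420164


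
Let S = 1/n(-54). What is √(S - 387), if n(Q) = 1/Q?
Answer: 21*I ≈ 21.0*I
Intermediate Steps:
S = -54 (S = 1/(1/(-54)) = 1/(-1/54) = -54)
√(S - 387) = √(-54 - 387) = √(-441) = 21*I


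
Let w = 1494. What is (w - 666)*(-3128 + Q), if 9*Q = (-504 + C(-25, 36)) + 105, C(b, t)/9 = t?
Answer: -2596884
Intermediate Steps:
C(b, t) = 9*t
Q = -25/3 (Q = ((-504 + 9*36) + 105)/9 = ((-504 + 324) + 105)/9 = (-180 + 105)/9 = (1/9)*(-75) = -25/3 ≈ -8.3333)
(w - 666)*(-3128 + Q) = (1494 - 666)*(-3128 - 25/3) = 828*(-9409/3) = -2596884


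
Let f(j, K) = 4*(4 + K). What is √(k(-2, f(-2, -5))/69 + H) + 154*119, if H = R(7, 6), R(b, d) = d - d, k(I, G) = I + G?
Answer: 18326 + I*√46/23 ≈ 18326.0 + 0.29488*I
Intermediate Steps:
f(j, K) = 16 + 4*K
k(I, G) = G + I
R(b, d) = 0
H = 0
√(k(-2, f(-2, -5))/69 + H) + 154*119 = √(((16 + 4*(-5)) - 2)/69 + 0) + 154*119 = √(((16 - 20) - 2)*(1/69) + 0) + 18326 = √((-4 - 2)*(1/69) + 0) + 18326 = √(-6*1/69 + 0) + 18326 = √(-2/23 + 0) + 18326 = √(-2/23) + 18326 = I*√46/23 + 18326 = 18326 + I*√46/23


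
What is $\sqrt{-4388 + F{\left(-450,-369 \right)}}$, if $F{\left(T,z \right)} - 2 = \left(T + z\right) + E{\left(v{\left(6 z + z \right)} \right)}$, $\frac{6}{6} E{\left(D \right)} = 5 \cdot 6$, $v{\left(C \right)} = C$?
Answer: $15 i \sqrt{23} \approx 71.938 i$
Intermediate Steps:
$E{\left(D \right)} = 30$ ($E{\left(D \right)} = 5 \cdot 6 = 30$)
$F{\left(T,z \right)} = 32 + T + z$ ($F{\left(T,z \right)} = 2 + \left(\left(T + z\right) + 30\right) = 2 + \left(30 + T + z\right) = 32 + T + z$)
$\sqrt{-4388 + F{\left(-450,-369 \right)}} = \sqrt{-4388 - 787} = \sqrt{-5175} = 15 i \sqrt{23}$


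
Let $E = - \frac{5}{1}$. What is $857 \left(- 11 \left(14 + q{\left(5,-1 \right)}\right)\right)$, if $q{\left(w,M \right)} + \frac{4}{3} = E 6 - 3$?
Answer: $\frac{575047}{3} \approx 1.9168 \cdot 10^{5}$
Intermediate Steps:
$E = -5$ ($E = \left(-5\right) 1 = -5$)
$q{\left(w,M \right)} = - \frac{103}{3}$ ($q{\left(w,M \right)} = - \frac{4}{3} - 33 = - \frac{103}{3}$)
$857 \left(- 11 \left(14 + q{\left(5,-1 \right)}\right)\right) = 857 \left(- 11 \left(14 - \frac{103}{3}\right)\right) = 857 \left(\left(-11\right) \left(- \frac{61}{3}\right)\right) = 857 \cdot \frac{671}{3} = \frac{575047}{3}$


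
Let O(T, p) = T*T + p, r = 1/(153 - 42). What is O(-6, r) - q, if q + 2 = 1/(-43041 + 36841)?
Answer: 26157911/688200 ≈ 38.009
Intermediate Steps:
q = -12401/6200 (q = -2 + 1/(-43041 + 36841) = -2 + 1/(-6200) = -2 - 1/6200 = -12401/6200 ≈ -2.0002)
r = 1/111 ≈ 0.0090090
O(T, p) = p + T**2 (O(T, p) = T**2 + p = p + T**2)
O(-6, r) - q = (1/111 + (-6)**2) - 1*(-12401/6200) = (1/111 + 36) + 12401/6200 = 3997/111 + 12401/6200 = 26157911/688200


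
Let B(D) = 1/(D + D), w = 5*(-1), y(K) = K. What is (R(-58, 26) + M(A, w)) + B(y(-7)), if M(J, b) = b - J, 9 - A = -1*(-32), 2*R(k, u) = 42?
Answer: 545/14 ≈ 38.929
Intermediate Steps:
R(k, u) = 21 (R(k, u) = (½)*42 = 21)
A = -23 (A = 9 - (-1)*(-32) = 9 - 1*32 = 9 - 32 = -23)
w = -5
B(D) = 1/(2*D)
(R(-58, 26) + M(A, w)) + B(y(-7)) = (21 + (-5 - 1*(-23))) + (½)/(-7) = (21 + (-5 + 23)) + (½)*(-⅐) = (21 + 18) - 1/14 = 39 - 1/14 = 545/14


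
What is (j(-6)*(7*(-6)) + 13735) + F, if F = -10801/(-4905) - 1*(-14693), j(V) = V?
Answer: 140686201/4905 ≈ 28682.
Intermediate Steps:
F = 72079966/4905 (F = -10801*(-1/4905) + 14693 = 10801/4905 + 14693 = 72079966/4905 ≈ 14695.)
(j(-6)*(7*(-6)) + 13735) + F = (-42*(-6) + 13735) + 72079966/4905 = (-6*(-42) + 13735) + 72079966/4905 = (252 + 13735) + 72079966/4905 = 13987 + 72079966/4905 = 140686201/4905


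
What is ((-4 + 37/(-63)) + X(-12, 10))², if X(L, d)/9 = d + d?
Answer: 122124601/3969 ≈ 30770.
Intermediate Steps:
X(L, d) = 18*d (X(L, d) = 9*(d + d) = 9*(2*d) = 18*d)
((-4 + 37/(-63)) + X(-12, 10))² = ((-4 + 37/(-63)) + 18*10)² = ((-4 + 37*(-1/63)) + 180)² = ((-4 - 37/63) + 180)² = (-289/63 + 180)² = (11051/63)² = 122124601/3969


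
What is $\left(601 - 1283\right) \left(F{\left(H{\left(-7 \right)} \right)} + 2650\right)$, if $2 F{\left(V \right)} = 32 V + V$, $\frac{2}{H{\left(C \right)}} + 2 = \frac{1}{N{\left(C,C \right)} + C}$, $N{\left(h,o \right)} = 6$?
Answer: $-1799798$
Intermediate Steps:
$H{\left(C \right)} = \frac{2}{-2 + \frac{1}{6 + C}}$
$F{\left(V \right)} = \frac{33 V}{2}$ ($F{\left(V \right)} = \frac{32 V + V}{2} = \frac{33 V}{2}$)
$\left(601 - 1283\right) \left(F{\left(H{\left(-7 \right)} \right)} + 2650\right) = \left(601 - 1283\right) \left(\frac{33 \frac{2 \left(-6 - -7\right)}{11 + 2 \left(-7\right)}}{2} + 2650\right) = - 682 \left(\frac{33 \frac{2 \left(-6 + 7\right)}{11 - 14}}{2} + 2650\right) = - 682 \left(\frac{33 \cdot 2 \frac{1}{-3} \cdot 1}{2} + 2650\right) = - 682 \left(\frac{33 \cdot 2 \left(- \frac{1}{3}\right) 1}{2} + 2650\right) = - 682 \left(\frac{33}{2} \left(- \frac{2}{3}\right) + 2650\right) = - 682 \left(-11 + 2650\right) = \left(-682\right) 2639 = -1799798$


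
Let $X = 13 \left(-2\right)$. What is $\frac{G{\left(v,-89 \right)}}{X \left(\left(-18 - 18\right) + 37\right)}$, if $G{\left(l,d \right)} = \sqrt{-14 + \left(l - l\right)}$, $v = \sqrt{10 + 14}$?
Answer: $- \frac{i \sqrt{14}}{26} \approx - 0.14391 i$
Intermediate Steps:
$v = 2 \sqrt{6}$ ($v = \sqrt{24} = 2 \sqrt{6} \approx 4.899$)
$G{\left(l,d \right)} = i \sqrt{14}$ ($G{\left(l,d \right)} = \sqrt{-14 + 0} = \sqrt{-14} = i \sqrt{14}$)
$X = -26$
$\frac{G{\left(v,-89 \right)}}{X \left(\left(-18 - 18\right) + 37\right)} = \frac{i \sqrt{14}}{\left(-26\right) \left(\left(-18 - 18\right) + 37\right)} = \frac{i \sqrt{14}}{\left(-26\right) \left(-36 + 37\right)} = \frac{i \sqrt{14}}{\left(-26\right) 1} = \frac{i \sqrt{14}}{-26} = i \sqrt{14} \left(- \frac{1}{26}\right) = - \frac{i \sqrt{14}}{26}$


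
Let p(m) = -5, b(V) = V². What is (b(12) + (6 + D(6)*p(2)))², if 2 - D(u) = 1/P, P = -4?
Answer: 308025/16 ≈ 19252.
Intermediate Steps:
D(u) = 9/4 (D(u) = 2 - 1/(-4) = 2 - 1*(-¼) = 2 + ¼ = 9/4)
(b(12) + (6 + D(6)*p(2)))² = (12² + (6 + (9/4)*(-5)))² = (144 + (6 - 45/4))² = (144 - 21/4)² = (555/4)² = 308025/16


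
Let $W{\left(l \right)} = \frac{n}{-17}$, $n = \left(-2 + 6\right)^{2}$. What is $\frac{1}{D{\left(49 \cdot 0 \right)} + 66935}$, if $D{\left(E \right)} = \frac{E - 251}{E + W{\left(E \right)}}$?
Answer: $\frac{16}{1075227} \approx 1.4881 \cdot 10^{-5}$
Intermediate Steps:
$n = 16$ ($n = 4^{2} = 16$)
$W{\left(l \right)} = - \frac{16}{17}$ ($W{\left(l \right)} = \frac{16}{-17} = 16 \left(- \frac{1}{17}\right) = - \frac{16}{17}$)
$D{\left(E \right)} = \frac{-251 + E}{- \frac{16}{17} + E}$ ($D{\left(E \right)} = \frac{E - 251}{E - \frac{16}{17}} = \frac{-251 + E}{- \frac{16}{17} + E}$)
$\frac{1}{D{\left(49 \cdot 0 \right)} + 66935} = \frac{1}{\frac{17 \left(-251 + 49 \cdot 0\right)}{-16 + 17 \cdot 49 \cdot 0} + 66935} = \frac{1}{\frac{17 \left(-251 + 0\right)}{-16 + 17 \cdot 0} + 66935} = \frac{1}{17 \frac{1}{-16 + 0} \left(-251\right) + 66935} = \frac{1}{17 \frac{1}{-16} \left(-251\right) + 66935} = \frac{1}{17 \left(- \frac{1}{16}\right) \left(-251\right) + 66935} = \frac{1}{\frac{4267}{16} + 66935} = \frac{1}{\frac{1075227}{16}} = \frac{16}{1075227}$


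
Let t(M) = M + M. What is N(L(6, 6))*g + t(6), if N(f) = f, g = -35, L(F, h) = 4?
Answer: -128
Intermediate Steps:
t(M) = 2*M
N(L(6, 6))*g + t(6) = 4*(-35) + 2*6 = -140 + 12 = -128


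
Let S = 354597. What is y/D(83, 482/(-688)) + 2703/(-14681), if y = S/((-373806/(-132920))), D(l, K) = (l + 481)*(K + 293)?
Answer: 26997216853/46488648789 ≈ 0.58073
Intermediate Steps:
D(l, K) = (293 + K)*(481 + l) (D(l, K) = (481 + l)*(293 + K) = (293 + K)*(481 + l))
y = 413447660/3279 (y = 354597/((-373806/(-132920))) = 354597/((-373806*(-1/132920))) = 354597/(186903/66460) = 354597*(66460/186903) = 413447660/3279 ≈ 1.2609e+5)
y/D(83, 482/(-688)) + 2703/(-14681) = 413447660/(3279*(140933 + 293*83 + 481*(482/(-688)) + (482/(-688))*83)) + 2703/(-14681) = 413447660/(3279*(140933 + 24319 + 481*(482*(-1/688)) + (482*(-1/688))*83)) + 2703*(-1/14681) = 413447660/(3279*(140933 + 24319 + 481*(-241/344) - 241/344*83)) - 51/277 = 413447660/(3279*(140933 + 24319 - 115921/344 - 20003/344)) - 51/277 = 413447660/(3279*(14177691/86)) - 51/277 = (413447660/3279)*(86/14177691) - 51/277 = 35556498760/46488648789 - 51/277 = 26997216853/46488648789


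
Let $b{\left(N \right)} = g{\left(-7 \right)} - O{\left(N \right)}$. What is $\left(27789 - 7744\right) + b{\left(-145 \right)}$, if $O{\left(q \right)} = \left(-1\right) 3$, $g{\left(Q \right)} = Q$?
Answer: $20041$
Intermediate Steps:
$O{\left(q \right)} = -3$
$b{\left(N \right)} = -4$ ($b{\left(N \right)} = -7 - -3 = -7 + 3 = -4$)
$\left(27789 - 7744\right) + b{\left(-145 \right)} = \left(27789 - 7744\right) - 4 = 20045 - 4 = 20041$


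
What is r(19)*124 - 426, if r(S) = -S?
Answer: -2782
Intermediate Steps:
r(19)*124 - 426 = -1*19*124 - 426 = -19*124 - 426 = -2356 - 426 = -2782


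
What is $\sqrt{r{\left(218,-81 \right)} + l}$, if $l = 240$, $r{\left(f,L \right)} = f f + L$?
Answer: $\sqrt{47683} \approx 218.36$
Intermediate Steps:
$r{\left(f,L \right)} = L + f^{2}$ ($r{\left(f,L \right)} = f^{2} + L = L + f^{2}$)
$\sqrt{r{\left(218,-81 \right)} + l} = \sqrt{\left(-81 + 218^{2}\right) + 240} = \sqrt{\left(-81 + 47524\right) + 240} = \sqrt{47443 + 240} = \sqrt{47683}$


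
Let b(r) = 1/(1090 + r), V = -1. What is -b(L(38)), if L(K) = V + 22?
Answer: -1/1111 ≈ -0.00090009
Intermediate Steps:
L(K) = 21 (L(K) = -1 + 22 = 21)
-b(L(38)) = -1/(1090 + 21) = -1/1111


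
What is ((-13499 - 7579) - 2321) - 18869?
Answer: -42268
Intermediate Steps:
((-13499 - 7579) - 2321) - 18869 = (-21078 - 2321) - 18869 = -23399 - 18869 = -42268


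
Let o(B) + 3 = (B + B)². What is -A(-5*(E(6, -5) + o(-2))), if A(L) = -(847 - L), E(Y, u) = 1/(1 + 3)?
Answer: 3653/4 ≈ 913.25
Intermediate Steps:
E(Y, u) = ¼ (E(Y, u) = 1/4 = ¼)
o(B) = -3 + 4*B² (o(B) = -3 + (B + B)² = -3 + (2*B)² = -3 + 4*B²)
A(L) = -847 + L
-A(-5*(E(6, -5) + o(-2))) = -(-847 - 5*(¼ + (-3 + 4*(-2)²))) = -(-847 - 5*(¼ + (-3 + 4*4))) = -(-847 - 5*(¼ + (-3 + 16))) = -(-847 - 5*(¼ + 13)) = -(-847 - 5*53/4) = -(-847 - 265/4) = -1*(-3653/4) = 3653/4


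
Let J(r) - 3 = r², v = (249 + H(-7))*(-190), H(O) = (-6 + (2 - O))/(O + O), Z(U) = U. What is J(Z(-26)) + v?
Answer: -326132/7 ≈ -46590.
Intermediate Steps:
H(O) = (-4 - O)/(2*O) (H(O) = (-4 - O)/((2*O)) = (-4 - O)*(1/(2*O)) = (-4 - O)/(2*O))
v = -330885/7 (v = (249 + (½)*(-4 - 1*(-7))/(-7))*(-190) = (249 + (½)*(-⅐)*(-4 + 7))*(-190) = (249 + (½)*(-⅐)*3)*(-190) = (249 - 3/14)*(-190) = (3483/14)*(-190) = -330885/7 ≈ -47269.)
J(r) = 3 + r²
J(Z(-26)) + v = (3 + (-26)²) - 330885/7 = (3 + 676) - 330885/7 = 679 - 330885/7 = -326132/7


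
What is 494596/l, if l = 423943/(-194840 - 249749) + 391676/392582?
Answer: 43162808999467804/3851225169 ≈ 1.1208e+7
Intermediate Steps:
l = 3851225169/87268819399 (l = 423943/(-444589) + 391676*(1/392582) = 423943*(-1/444589) + 195838/196291 = -423943/444589 + 195838/196291 = 3851225169/87268819399 ≈ 0.044131)
494596/l = 494596/(3851225169/87268819399) = 494596*(87268819399/3851225169) = 43162808999467804/3851225169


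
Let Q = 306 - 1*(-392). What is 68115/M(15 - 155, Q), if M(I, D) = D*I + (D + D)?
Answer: -22705/32108 ≈ -0.70714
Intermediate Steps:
Q = 698 (Q = 306 + 392 = 698)
M(I, D) = 2*D + D*I (M(I, D) = D*I + 2*D = 2*D + D*I)
68115/M(15 - 155, Q) = 68115/((698*(2 + (15 - 155)))) = 68115/((698*(2 - 140))) = 68115/((698*(-138))) = 68115/(-96324) = 68115*(-1/96324) = -22705/32108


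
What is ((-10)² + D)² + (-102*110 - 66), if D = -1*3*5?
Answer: -4061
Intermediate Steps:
D = -15 (D = -3*5 = -15)
((-10)² + D)² + (-102*110 - 66) = ((-10)² - 15)² + (-102*110 - 66) = (100 - 15)² + (-11220 - 66) = 85² - 11286 = 7225 - 11286 = -4061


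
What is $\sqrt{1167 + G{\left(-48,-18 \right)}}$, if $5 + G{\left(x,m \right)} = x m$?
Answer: $\sqrt{2026} \approx 45.011$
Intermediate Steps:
$G{\left(x,m \right)} = -5 + m x$ ($G{\left(x,m \right)} = -5 + x m = -5 + m x$)
$\sqrt{1167 + G{\left(-48,-18 \right)}} = \sqrt{1167 - -859} = \sqrt{1167 + \left(-5 + 864\right)} = \sqrt{1167 + 859} = \sqrt{2026}$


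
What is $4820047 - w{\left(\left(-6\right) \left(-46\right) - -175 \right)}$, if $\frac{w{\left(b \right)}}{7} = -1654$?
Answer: $4831625$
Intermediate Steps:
$w{\left(b \right)} = -11578$ ($w{\left(b \right)} = 7 \left(-1654\right) = -11578$)
$4820047 - w{\left(\left(-6\right) \left(-46\right) - -175 \right)} = 4820047 - -11578 = 4820047 + 11578 = 4831625$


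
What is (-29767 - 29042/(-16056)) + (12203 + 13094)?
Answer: -35870639/8028 ≈ -4468.2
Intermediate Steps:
(-29767 - 29042/(-16056)) + (12203 + 13094) = (-29767 - 29042*(-1/16056)) + 25297 = (-29767 + 14521/8028) + 25297 = -238954955/8028 + 25297 = -35870639/8028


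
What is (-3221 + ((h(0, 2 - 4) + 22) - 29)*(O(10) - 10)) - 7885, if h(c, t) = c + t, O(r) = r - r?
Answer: -11016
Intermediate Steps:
O(r) = 0
(-3221 + ((h(0, 2 - 4) + 22) - 29)*(O(10) - 10)) - 7885 = (-3221 + (((0 + (2 - 4)) + 22) - 29)*(0 - 10)) - 7885 = (-3221 + (((0 - 2) + 22) - 29)*(-10)) - 7885 = (-3221 + ((-2 + 22) - 29)*(-10)) - 7885 = (-3221 + (20 - 29)*(-10)) - 7885 = (-3221 - 9*(-10)) - 7885 = (-3221 + 90) - 7885 = -3131 - 7885 = -11016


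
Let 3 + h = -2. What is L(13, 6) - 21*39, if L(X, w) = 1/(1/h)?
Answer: -824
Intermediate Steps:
h = -5 (h = -3 - 2 = -5)
L(X, w) = -5 (L(X, w) = 1/(1/(-5)) = 1/(-1/5) = -5)
L(13, 6) - 21*39 = -5 - 21*39 = -5 - 819 = -824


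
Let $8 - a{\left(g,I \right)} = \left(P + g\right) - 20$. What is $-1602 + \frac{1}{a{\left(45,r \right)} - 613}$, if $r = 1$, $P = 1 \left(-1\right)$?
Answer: $- \frac{1007659}{629} \approx -1602.0$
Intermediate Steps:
$P = -1$
$a{\left(g,I \right)} = 29 - g$ ($a{\left(g,I \right)} = 8 - \left(\left(-1 + g\right) - 20\right) = 8 - \left(-21 + g\right) = 29 - g$)
$-1602 + \frac{1}{a{\left(45,r \right)} - 613} = -1602 + \frac{1}{\left(29 - 45\right) - 613} = -1602 + \frac{1}{-16 - 613} = -1602 + \frac{1}{-629} = -1602 - \frac{1}{629} = - \frac{1007659}{629}$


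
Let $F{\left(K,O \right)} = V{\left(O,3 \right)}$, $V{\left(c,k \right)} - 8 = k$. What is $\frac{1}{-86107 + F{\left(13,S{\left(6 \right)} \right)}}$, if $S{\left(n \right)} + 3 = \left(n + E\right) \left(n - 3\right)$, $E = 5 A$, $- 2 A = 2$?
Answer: $- \frac{1}{86096} \approx -1.1615 \cdot 10^{-5}$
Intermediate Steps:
$A = -1$ ($A = \left(- \frac{1}{2}\right) 2 = -1$)
$E = -5$ ($E = 5 \left(-1\right) = -5$)
$V{\left(c,k \right)} = 8 + k$
$S{\left(n \right)} = -3 + \left(-5 + n\right) \left(-3 + n\right)$ ($S{\left(n \right)} = -3 + \left(n - 5\right) \left(n - 3\right) = -3 + \left(-5 + n\right) \left(-3 + n\right)$)
$F{\left(K,O \right)} = 11$ ($F{\left(K,O \right)} = 8 + 3 = 11$)
$\frac{1}{-86107 + F{\left(13,S{\left(6 \right)} \right)}} = \frac{1}{-86107 + 11} = \frac{1}{-86096} = - \frac{1}{86096}$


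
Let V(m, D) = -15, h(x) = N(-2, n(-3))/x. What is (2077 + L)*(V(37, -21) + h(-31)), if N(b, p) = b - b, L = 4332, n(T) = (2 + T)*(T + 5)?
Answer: -96135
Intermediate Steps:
n(T) = (2 + T)*(5 + T)
N(b, p) = 0
h(x) = 0 (h(x) = 0/x = 0)
(2077 + L)*(V(37, -21) + h(-31)) = (2077 + 4332)*(-15 + 0) = 6409*(-15) = -96135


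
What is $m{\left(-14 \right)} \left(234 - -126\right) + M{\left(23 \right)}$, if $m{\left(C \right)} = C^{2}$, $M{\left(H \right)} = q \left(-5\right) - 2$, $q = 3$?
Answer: $70543$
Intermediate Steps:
$M{\left(H \right)} = -17$ ($M{\left(H \right)} = 3 \left(-5\right) - 2 = -15 - 2 = -17$)
$m{\left(-14 \right)} \left(234 - -126\right) + M{\left(23 \right)} = \left(-14\right)^{2} \left(234 - -126\right) - 17 = 196 \left(234 + 126\right) - 17 = 196 \cdot 360 - 17 = 70560 - 17 = 70543$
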